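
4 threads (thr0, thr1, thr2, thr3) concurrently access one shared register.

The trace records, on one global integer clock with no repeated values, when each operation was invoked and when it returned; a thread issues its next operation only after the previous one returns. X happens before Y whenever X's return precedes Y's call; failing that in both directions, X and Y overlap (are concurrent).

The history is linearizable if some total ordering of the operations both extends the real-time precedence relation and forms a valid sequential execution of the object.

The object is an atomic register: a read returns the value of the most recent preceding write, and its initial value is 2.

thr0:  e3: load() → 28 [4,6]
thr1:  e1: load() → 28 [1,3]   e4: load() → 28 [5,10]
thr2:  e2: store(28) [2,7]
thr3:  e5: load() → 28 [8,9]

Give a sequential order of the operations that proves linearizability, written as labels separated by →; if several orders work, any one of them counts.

e2 → e1 → e3 → e4 → e5

1. e2 store(28), leaving value 28
2. e1 load() → 28, leaving value 28
3. e3 load() → 28, leaving value 28
4. e4 load() → 28, leaving value 28
5. e5 load() → 28, leaving value 28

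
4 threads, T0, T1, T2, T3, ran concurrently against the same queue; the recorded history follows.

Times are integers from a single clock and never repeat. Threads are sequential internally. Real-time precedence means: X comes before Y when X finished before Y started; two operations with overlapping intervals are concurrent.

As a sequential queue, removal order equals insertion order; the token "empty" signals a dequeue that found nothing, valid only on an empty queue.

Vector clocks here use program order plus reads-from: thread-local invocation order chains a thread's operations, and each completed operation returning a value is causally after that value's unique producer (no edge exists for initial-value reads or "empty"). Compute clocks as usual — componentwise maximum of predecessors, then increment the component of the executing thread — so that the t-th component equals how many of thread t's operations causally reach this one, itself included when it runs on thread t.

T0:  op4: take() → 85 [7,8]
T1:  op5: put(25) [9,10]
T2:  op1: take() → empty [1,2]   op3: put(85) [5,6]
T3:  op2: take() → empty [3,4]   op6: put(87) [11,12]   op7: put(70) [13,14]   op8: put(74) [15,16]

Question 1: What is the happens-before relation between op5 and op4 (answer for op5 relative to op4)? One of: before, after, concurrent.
Answer: after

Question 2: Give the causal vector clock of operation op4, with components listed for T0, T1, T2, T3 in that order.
Answer: (1, 0, 2, 0)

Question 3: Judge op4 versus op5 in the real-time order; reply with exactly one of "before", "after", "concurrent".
Answer: before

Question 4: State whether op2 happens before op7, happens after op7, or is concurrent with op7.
Answer: before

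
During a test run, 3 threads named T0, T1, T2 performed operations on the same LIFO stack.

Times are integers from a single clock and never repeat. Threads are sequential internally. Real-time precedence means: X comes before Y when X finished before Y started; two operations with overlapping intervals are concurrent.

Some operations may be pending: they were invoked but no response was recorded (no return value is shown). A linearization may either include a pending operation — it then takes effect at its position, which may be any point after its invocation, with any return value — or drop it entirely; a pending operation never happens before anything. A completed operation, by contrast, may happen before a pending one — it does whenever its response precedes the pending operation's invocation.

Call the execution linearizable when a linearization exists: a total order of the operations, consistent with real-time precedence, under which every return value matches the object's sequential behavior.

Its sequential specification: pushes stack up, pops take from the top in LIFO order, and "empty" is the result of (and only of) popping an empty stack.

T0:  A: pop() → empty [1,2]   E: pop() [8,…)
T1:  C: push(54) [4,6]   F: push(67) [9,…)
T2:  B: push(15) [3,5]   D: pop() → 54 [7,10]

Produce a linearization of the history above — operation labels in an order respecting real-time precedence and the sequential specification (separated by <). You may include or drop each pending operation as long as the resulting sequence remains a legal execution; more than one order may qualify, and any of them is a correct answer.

after step 1 (A pop() → empty): stack <>
after step 2 (B push(15)): stack <15>
after step 3 (C push(54)): stack <15,54>
after step 4 (D pop() → 54): stack <15>

A < B < C < D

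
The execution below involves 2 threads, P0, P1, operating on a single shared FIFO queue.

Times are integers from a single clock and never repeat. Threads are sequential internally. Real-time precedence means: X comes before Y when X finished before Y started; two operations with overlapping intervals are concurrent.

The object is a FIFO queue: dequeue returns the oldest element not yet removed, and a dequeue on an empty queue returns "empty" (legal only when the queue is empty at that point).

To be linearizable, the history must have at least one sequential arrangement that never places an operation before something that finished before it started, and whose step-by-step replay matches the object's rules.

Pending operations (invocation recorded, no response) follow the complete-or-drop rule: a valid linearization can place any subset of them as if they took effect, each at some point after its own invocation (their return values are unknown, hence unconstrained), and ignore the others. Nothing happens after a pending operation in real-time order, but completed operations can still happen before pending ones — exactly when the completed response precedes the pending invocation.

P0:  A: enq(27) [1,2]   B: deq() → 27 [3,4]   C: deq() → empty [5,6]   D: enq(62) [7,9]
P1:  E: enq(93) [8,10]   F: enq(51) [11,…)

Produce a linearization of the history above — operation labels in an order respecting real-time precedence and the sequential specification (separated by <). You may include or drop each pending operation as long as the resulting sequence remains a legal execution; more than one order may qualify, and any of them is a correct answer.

after step 1 (A enq(27)): queue <27>
after step 2 (B deq() → 27): queue <>
after step 3 (C deq() → empty): queue <>
after step 4 (D enq(62)): queue <62>
after step 5 (E enq(93)): queue <62,93>

A < B < C < D < E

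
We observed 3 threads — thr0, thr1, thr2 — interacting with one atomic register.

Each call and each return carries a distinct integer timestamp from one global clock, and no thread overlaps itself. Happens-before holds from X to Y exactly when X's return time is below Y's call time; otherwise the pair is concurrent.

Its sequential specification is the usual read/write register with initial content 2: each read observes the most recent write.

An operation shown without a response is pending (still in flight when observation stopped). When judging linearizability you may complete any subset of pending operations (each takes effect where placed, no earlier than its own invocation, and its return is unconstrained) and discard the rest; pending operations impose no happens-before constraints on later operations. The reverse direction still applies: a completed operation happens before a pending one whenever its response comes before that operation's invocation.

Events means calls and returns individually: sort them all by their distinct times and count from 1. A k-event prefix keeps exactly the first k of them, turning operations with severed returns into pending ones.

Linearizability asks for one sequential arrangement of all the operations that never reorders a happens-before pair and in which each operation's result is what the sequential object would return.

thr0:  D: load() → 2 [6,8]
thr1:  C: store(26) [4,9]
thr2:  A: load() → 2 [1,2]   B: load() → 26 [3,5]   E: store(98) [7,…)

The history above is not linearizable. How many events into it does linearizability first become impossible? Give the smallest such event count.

a valid linearization of events 1..7 exists, for instance A, C, B:
1. A load() → 2, leaving value 2
2. C store(26) (pending, included), leaving value 26
3. B load() → 26, leaving value 26
at event 8 (D's time-8 response) nothing linearizes any more
every completion of the 2 pending operations (C, E) was checked; none linearizes
for example A, B, D (pending dropped) fails at step 2: B load() → 26 is not legal there

8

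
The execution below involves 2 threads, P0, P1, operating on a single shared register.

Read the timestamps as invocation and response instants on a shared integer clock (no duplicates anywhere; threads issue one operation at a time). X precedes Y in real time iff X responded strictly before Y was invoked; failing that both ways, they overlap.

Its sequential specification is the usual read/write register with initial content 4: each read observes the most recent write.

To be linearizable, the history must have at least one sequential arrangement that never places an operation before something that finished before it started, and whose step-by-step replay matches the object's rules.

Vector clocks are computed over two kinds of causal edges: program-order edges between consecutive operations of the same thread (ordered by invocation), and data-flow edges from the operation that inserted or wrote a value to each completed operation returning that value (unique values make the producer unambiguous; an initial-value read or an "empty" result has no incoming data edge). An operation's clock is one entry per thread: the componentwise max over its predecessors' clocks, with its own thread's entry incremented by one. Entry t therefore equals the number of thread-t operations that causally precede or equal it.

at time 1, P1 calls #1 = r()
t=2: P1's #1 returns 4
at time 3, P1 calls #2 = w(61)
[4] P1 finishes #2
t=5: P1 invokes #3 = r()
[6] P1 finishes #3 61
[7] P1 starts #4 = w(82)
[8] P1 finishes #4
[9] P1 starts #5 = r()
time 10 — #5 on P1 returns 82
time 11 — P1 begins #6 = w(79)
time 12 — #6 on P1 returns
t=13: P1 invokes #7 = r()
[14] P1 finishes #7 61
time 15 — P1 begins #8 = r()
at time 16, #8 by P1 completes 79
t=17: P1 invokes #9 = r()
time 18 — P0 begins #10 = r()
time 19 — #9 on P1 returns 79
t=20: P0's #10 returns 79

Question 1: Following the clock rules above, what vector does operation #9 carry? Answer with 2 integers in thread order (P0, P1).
Answer: (0, 9)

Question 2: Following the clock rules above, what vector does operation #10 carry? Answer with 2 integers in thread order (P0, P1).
Answer: (1, 6)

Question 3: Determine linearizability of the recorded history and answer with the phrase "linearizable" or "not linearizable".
the violation lands at event 14, #7's response at time 14: events 1..13 linearize, events 1..14 do not
a single order respects real time; the 7 completed register operations fail replay along it
take #1, #2, #3, #4, #5, #6, #7: step 7 already fails, because #7 r() → 61 cannot occur there

not linearizable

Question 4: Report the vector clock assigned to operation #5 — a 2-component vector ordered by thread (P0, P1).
Answer: (0, 5)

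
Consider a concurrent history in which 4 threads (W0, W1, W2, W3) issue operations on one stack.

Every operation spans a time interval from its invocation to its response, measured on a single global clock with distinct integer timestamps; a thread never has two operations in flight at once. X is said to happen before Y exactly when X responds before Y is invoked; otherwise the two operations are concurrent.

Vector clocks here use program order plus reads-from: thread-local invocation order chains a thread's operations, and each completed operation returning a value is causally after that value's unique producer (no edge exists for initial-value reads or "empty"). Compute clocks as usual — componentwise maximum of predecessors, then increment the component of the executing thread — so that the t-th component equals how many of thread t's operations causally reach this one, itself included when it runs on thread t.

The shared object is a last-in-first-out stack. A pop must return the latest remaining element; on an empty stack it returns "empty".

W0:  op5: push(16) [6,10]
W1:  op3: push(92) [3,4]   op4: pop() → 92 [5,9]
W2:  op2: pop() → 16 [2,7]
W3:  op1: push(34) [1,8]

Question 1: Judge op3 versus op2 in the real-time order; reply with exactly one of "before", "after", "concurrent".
concurrent

op3 spans [3,4], op2 spans [2,7]
the intervals overlap in both directions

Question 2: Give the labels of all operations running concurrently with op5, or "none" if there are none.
op1, op2, op4

op5 spans [6,10]; an op avoiding the whole window 6..10 is ordered, any other is concurrent
op1 [1,8]: concurrent
op2 [2,7]: concurrent
op3 [3,4]: before
op4 [5,9]: concurrent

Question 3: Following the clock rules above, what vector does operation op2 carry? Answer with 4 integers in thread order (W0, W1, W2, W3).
(1, 0, 1, 0)

root op op1, invoked 1: fresh clock plus W3's own tick → (0, 0, 0, 1)
root op op3, invoked 3: fresh clock plus W1's own tick → (0, 1, 0, 0)
root op op5, invoked 6: fresh clock plus W0's own tick → (1, 0, 0, 0)
op4 (invocation 5): componentwise max over VC(op3)=(0, 1, 0, 0), +1 at W1, giving (0, 2, 0, 0)
op2 (invocation 2): componentwise max over VC(op5)=(1, 0, 0, 0), +1 at W2, giving (1, 0, 1, 0)
target: VC(op2) = (1, 0, 1, 0)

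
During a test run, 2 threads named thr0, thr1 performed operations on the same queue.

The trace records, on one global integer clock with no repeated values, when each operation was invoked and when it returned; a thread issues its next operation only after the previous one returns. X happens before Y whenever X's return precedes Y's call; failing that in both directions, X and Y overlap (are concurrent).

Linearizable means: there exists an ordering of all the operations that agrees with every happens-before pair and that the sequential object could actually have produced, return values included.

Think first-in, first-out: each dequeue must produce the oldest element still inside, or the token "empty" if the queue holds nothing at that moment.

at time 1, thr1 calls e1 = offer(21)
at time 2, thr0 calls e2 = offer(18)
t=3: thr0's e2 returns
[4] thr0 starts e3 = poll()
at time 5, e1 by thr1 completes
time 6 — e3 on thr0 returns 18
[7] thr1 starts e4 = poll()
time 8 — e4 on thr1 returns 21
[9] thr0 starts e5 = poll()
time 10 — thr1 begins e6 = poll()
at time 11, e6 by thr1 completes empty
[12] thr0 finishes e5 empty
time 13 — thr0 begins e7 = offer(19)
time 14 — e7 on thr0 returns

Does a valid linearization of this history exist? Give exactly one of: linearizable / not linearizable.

one valid linearization: e2, e1, e3, e4, e5, e6, e7
1. e2 offer(18), leaving queue <18>
2. e1 offer(21), leaving queue <18,21>
3. e3 poll() → 18, leaving queue <21>
4. e4 poll() → 21, leaving queue <>
5. e5 poll() → empty, leaving queue <>
6. e6 poll() → empty, leaving queue <>
7. e7 offer(19), leaving queue <19>

linearizable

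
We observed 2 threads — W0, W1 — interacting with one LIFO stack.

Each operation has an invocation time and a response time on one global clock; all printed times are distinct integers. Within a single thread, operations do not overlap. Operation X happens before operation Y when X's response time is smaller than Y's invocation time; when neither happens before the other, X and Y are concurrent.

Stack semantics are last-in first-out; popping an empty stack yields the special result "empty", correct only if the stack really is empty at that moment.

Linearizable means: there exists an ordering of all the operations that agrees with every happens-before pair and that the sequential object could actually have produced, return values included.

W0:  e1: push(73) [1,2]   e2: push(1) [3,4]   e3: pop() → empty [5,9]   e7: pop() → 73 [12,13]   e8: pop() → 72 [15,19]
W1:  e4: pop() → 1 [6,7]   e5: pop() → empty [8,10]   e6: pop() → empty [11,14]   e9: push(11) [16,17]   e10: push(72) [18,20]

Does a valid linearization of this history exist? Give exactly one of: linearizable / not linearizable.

not linearizable

cut after 9 events: linearizable; cut after 10 events (e5 responds, time 10): not linearizable
5 completed operations, 3 real-time-consistent orders — every LIFO stack replay fails
take e1, e2, e3, e4, e5: step 3 already fails, because e3 pop() → empty cannot occur there
take e1, e2, e4, e3, e5: step 4 already fails, because e3 pop() → empty cannot occur there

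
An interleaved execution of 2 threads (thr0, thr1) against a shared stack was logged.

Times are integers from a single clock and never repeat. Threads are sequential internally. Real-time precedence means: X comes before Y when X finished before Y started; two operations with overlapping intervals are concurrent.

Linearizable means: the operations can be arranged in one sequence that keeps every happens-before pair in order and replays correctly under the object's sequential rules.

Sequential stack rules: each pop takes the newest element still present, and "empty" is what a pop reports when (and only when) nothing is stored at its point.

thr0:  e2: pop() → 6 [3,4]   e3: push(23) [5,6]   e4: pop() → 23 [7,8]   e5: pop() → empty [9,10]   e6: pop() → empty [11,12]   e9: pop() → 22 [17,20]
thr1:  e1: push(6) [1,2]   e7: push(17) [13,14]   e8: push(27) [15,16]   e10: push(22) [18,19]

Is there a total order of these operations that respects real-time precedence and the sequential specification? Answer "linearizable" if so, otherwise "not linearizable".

witness order: e1, e2, e3, e4, e5, e6, e7, e8, e10, e9
after step 1 (e1 push(6)): stack <6>
after step 2 (e2 pop() → 6): stack <>
after step 3 (e3 push(23)): stack <23>
after step 4 (e4 pop() → 23): stack <>
after step 5 (e5 pop() → empty): stack <>
after step 6 (e6 pop() → empty): stack <>
after step 7 (e7 push(17)): stack <17>
after step 8 (e8 push(27)): stack <17,27>
after step 9 (e10 push(22)): stack <17,27,22>
after step 10 (e9 pop() → 22): stack <17,27>

linearizable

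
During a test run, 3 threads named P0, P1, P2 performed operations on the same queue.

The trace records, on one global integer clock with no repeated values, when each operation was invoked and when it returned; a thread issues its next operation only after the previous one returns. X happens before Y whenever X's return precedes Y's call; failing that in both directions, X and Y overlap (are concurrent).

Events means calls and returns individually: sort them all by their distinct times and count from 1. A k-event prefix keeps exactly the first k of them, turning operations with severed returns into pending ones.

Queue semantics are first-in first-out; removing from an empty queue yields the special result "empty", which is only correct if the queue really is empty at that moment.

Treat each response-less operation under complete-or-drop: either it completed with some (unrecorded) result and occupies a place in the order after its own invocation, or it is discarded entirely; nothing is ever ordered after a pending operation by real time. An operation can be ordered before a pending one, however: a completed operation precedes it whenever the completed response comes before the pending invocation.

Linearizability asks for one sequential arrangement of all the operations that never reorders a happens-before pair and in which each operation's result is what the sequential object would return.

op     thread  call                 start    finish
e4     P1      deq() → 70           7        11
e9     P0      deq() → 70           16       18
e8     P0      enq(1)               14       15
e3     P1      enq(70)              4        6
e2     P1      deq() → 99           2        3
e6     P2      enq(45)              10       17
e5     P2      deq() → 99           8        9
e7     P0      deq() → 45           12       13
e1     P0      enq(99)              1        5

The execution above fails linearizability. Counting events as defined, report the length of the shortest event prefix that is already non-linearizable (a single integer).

a valid linearization of events 1..8 exists, for instance e1, e2, e3:
step 1: e1 enq(99) — queue <99>
step 2: e2 deq() → 99 — queue <>
step 3: e3 enq(70) — queue <70>
adding event 9 (e5 responds at 9) leaves no legal real-time order
no completion choice of the 1 pending operation (e4) rescues it — every subset was tried
one such order, e1, e2, e3, e5 (pending dropped), breaks at step 4 where e5 deq() → 99 is illegal
one such order, e2, e1, e3, e5 (pending dropped), breaks at step 1 where e2 deq() → 99 is illegal

9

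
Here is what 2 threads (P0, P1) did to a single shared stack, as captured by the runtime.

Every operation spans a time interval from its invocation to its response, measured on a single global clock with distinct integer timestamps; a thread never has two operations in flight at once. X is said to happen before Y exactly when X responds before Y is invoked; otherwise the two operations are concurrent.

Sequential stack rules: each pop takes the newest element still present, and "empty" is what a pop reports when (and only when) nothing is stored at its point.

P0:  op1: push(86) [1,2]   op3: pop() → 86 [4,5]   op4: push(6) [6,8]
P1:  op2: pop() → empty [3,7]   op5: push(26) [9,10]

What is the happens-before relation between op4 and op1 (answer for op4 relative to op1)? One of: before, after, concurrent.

after

op4 spans [6,8], op1 spans [1,2]
resp(op1)=2 < inv(op4)=6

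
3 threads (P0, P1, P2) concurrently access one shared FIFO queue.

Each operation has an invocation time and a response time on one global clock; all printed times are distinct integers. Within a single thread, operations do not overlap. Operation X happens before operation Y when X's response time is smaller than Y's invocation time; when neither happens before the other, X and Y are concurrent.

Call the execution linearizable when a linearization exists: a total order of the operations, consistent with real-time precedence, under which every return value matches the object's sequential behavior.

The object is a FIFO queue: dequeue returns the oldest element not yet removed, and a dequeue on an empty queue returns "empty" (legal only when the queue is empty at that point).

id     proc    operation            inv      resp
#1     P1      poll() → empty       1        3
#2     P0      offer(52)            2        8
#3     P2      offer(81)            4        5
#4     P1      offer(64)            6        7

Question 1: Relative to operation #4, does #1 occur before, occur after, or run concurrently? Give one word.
before

#1 spans [1,3], #4 spans [6,7]
resp(#1)=3 < inv(#4)=6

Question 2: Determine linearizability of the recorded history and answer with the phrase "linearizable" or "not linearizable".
linearizable

a witness: #1, #2, #3, #4
1. #1 poll() → empty, leaving queue <>
2. #2 offer(52), leaving queue <52>
3. #3 offer(81), leaving queue <52,81>
4. #4 offer(64), leaving queue <52,81,64>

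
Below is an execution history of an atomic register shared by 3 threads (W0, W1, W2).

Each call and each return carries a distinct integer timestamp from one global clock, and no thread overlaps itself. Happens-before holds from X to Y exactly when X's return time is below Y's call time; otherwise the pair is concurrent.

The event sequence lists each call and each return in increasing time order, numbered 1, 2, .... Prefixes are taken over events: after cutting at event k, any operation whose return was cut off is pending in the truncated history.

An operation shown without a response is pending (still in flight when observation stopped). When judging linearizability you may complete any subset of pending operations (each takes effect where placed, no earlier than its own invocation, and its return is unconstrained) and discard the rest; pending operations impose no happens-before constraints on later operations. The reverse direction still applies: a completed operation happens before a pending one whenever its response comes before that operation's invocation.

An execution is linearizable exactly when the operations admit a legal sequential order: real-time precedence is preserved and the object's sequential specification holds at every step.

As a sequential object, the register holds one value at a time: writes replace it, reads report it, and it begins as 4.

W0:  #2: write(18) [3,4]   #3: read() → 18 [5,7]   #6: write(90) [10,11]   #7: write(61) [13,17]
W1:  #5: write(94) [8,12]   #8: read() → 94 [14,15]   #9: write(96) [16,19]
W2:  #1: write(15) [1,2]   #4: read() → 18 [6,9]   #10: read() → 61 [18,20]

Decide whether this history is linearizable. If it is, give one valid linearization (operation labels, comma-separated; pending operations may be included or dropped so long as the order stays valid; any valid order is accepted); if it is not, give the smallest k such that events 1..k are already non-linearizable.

1. #1 write(15), leaving value 15
2. #2 write(18), leaving value 18
3. #3 read() → 18, leaving value 18
4. #4 read() → 18, leaving value 18
5. #6 write(90), leaving value 90
6. #5 write(94), leaving value 94
7. #8 read() → 94, leaving value 94
8. #7 write(61), leaving value 61
9. #10 read() → 61, leaving value 61
10. #9 write(96), leaving value 96

linearizable — witness: #1, #2, #3, #4, #6, #5, #8, #7, #10, #9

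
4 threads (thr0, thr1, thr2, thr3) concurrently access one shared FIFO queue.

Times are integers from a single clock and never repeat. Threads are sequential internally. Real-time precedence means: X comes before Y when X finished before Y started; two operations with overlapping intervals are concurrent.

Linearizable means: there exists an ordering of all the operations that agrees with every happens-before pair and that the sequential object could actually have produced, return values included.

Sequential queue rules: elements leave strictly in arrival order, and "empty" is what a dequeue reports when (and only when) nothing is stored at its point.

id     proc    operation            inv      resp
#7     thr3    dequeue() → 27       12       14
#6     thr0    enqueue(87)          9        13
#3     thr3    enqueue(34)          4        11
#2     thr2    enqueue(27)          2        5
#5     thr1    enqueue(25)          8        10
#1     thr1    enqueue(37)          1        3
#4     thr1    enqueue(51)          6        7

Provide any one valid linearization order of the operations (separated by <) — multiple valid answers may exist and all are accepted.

#2 < #1 < #3 < #4 < #5 < #6 < #7

step 1: #2 enqueue(27) — queue <27>
step 2: #1 enqueue(37) — queue <27,37>
step 3: #3 enqueue(34) — queue <27,37,34>
step 4: #4 enqueue(51) — queue <27,37,34,51>
step 5: #5 enqueue(25) — queue <27,37,34,51,25>
step 6: #6 enqueue(87) — queue <27,37,34,51,25,87>
step 7: #7 dequeue() → 27 — queue <37,34,51,25,87>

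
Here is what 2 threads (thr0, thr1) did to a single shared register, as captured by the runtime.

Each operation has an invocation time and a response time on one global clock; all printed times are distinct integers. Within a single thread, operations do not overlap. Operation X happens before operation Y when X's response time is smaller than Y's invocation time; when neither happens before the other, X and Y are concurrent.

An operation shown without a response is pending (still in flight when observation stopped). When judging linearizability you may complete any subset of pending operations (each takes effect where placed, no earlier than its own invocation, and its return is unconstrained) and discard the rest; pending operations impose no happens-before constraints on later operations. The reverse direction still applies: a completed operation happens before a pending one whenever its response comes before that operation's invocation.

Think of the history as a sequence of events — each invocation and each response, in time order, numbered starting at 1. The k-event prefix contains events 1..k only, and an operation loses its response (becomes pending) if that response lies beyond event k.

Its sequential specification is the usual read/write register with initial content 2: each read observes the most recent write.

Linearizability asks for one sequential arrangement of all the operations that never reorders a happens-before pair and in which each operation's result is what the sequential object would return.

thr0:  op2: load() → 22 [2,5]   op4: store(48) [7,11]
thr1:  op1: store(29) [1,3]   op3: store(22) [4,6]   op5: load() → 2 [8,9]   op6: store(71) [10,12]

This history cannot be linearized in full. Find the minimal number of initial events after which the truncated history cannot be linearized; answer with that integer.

one valid order for events 1..8 is op1, op3, op2:
1. op1 store(29), leaving value 29
2. op3 store(22), leaving value 22
3. op2 load() → 22, leaving value 22
adding event 9 (op5 responds at 9) leaves no legal real-time order
completion choices over the 1 pending operation (op4) were checked; none helps
take op1, op2, op3, op5 (pending dropped): step 2 already fails, because op2 load() → 22 cannot occur there
take op1, op3, op2, op5 (pending dropped): step 4 already fails, because op5 load() → 2 cannot occur there

9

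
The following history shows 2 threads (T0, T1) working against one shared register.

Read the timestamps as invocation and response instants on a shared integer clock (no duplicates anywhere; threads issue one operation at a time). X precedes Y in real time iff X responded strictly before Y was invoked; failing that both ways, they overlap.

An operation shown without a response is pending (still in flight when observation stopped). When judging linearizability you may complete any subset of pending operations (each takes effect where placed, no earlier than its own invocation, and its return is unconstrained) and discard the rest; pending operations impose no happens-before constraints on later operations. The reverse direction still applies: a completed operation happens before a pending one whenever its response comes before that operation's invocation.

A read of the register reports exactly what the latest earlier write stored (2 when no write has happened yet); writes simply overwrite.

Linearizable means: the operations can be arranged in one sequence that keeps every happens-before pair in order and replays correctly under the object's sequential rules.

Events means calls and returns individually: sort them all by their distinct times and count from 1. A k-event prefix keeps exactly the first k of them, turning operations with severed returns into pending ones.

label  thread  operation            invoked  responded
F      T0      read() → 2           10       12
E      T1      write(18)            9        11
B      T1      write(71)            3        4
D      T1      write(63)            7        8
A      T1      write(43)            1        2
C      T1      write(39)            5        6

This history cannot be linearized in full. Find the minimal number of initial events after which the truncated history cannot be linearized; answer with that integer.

12

one valid order for events 1..11 is A, B, C, D, E:
after step 1 (A write(43)): value 43
after step 2 (B write(71)): value 71
after step 3 (C write(39)): value 39
after step 4 (D write(63)): value 63
after step 5 (E write(18)): value 18
at event 12 (F's time-12 response) nothing linearizes any more
one such order, A, B, C, D, E, F, breaks at step 6 where F read() → 2 is illegal
one such order, A, B, C, D, F, E, breaks at step 5 where F read() → 2 is illegal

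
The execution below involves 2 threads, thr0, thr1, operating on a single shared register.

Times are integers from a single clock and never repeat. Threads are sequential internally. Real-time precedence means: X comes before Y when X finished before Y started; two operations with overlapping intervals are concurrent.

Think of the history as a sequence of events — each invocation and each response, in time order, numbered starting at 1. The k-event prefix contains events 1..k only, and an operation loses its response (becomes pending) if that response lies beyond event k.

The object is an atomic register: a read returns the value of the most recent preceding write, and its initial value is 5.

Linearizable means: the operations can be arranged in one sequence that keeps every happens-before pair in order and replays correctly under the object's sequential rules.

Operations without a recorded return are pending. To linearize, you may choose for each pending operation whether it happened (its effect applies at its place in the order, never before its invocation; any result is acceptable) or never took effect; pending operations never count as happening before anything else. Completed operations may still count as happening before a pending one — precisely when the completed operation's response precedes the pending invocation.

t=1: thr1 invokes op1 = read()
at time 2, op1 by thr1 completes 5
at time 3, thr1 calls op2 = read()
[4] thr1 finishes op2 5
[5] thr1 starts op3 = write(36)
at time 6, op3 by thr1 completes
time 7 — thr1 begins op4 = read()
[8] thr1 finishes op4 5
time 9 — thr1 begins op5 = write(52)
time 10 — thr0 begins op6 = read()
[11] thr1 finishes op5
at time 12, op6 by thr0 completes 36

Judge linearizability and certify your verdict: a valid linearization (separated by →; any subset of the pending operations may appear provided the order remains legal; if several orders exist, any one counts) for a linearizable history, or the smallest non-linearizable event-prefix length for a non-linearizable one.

not linearizable — minimal violating prefix: 8 events

already the first 8 events (up to op4's response at time 8) admit no linearization; the first 7 still do
a single order respects real time; the 4 completed register operations fail replay along it
take op1, op2, op3, op4: step 4 already fails, because op4 read() → 5 cannot occur there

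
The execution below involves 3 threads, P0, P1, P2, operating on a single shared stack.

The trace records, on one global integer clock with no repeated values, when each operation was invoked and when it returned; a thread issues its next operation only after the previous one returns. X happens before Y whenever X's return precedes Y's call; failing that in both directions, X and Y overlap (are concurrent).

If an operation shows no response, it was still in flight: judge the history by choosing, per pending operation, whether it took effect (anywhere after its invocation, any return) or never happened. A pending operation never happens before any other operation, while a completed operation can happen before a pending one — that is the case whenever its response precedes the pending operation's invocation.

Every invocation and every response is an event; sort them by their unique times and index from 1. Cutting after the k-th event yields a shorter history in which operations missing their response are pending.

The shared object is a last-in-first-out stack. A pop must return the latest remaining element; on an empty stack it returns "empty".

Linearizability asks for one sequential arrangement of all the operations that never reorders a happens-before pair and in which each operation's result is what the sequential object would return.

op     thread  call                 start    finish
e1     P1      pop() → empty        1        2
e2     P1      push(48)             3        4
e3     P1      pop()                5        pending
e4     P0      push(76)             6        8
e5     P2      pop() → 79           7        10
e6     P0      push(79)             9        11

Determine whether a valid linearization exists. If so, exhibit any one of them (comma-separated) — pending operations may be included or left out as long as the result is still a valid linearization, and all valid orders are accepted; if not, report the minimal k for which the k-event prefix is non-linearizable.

linearizable — witness: e1, e2, e3, e4, e6, e5

1. e1 pop() → empty, leaving stack <>
2. e2 push(48), leaving stack <48>
3. e3 pop() (pending, included), leaving stack <>
4. e4 push(76), leaving stack <76>
5. e6 push(79), leaving stack <76,79>
6. e5 pop() → 79, leaving stack <76>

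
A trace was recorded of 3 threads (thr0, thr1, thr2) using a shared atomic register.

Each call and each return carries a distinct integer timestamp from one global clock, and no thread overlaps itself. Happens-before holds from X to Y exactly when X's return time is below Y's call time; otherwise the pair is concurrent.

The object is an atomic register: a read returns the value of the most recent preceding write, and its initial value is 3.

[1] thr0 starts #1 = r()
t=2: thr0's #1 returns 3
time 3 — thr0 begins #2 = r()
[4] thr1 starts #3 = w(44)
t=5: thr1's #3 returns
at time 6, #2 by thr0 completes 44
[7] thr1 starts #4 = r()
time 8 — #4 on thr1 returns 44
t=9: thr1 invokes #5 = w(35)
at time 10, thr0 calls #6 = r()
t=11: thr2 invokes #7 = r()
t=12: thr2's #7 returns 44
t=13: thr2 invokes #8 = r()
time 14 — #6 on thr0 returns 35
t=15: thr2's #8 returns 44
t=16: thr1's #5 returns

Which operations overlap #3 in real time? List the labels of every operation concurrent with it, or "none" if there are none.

#3 spans [4,5]: anything still running between times 4 and 5 counts as concurrent
#1 [1,2]: before
#2 [3,6]: concurrent
#4 [7,8]: after
#5 [9,16]: after
#6 [10,14]: after
#7 [11,12]: after
#8 [13,15]: after

#2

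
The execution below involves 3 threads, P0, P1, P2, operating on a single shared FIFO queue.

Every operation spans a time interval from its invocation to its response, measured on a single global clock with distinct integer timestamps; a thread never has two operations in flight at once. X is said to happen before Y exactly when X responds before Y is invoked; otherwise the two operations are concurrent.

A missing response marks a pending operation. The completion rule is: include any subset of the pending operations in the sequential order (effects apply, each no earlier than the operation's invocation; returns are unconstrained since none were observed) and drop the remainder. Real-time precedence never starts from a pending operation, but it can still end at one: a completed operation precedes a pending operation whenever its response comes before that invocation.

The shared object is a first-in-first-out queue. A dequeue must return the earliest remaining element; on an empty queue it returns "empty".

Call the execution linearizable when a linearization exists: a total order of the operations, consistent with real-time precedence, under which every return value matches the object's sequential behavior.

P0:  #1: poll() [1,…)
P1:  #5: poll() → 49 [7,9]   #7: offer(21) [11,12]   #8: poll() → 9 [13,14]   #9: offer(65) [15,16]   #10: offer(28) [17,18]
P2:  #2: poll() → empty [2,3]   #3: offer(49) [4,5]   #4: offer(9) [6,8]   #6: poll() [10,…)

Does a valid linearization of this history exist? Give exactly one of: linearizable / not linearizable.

linearizable

one valid linearization: #1, #2, #3, #4, #5, #7, #8, #6, #9, #10
after step 1 (#1 poll() (pending, included)): queue <>
after step 2 (#2 poll() → empty): queue <>
after step 3 (#3 offer(49)): queue <49>
after step 4 (#4 offer(9)): queue <49,9>
after step 5 (#5 poll() → 49): queue <9>
after step 6 (#7 offer(21)): queue <9,21>
after step 7 (#8 poll() → 9): queue <21>
after step 8 (#6 poll() (pending, included)): queue <>
after step 9 (#9 offer(65)): queue <65>
after step 10 (#10 offer(28)): queue <65,28>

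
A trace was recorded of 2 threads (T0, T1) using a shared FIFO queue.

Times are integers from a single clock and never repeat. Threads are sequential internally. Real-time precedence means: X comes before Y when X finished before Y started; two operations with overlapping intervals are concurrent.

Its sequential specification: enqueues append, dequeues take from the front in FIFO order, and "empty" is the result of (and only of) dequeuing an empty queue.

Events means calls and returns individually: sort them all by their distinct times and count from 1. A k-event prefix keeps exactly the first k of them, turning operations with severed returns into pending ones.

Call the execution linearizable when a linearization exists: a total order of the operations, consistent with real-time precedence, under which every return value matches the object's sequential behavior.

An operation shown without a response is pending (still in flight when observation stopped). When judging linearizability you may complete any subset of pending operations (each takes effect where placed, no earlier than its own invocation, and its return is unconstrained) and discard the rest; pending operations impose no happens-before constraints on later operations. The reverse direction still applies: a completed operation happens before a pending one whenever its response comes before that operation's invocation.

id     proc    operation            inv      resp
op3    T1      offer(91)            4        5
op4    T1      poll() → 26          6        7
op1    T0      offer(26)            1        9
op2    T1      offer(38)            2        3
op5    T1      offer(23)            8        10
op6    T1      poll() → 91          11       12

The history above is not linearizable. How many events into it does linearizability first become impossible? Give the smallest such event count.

a valid linearization of events 1..11 exists, for instance op1, op2, op3, op4, op5:
1. op1 offer(26), leaving queue <26>
2. op2 offer(38), leaving queue <26,38>
3. op3 offer(91), leaving queue <26,38,91>
4. op4 poll() → 26, leaving queue <38,91>
5. op5 offer(23), leaving queue <38,91,23>
at event 12 (op6's time-12 response) nothing linearizes any more
take op1, op2, op3, op4, op5, op6: step 6 already fails, because op6 poll() → 91 cannot occur there
take op2, op1, op3, op4, op5, op6: step 4 already fails, because op4 poll() → 26 cannot occur there

12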